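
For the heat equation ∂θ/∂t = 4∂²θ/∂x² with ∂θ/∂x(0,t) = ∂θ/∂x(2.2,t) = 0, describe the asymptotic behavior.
θ → constant (steady state). Heat is conserved (no flux at boundaries); solution approaches the spatial average.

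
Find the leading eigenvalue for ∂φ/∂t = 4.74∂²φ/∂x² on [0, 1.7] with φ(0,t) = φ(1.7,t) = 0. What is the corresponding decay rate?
Eigenvalues: λₙ = 4.74n²π²/1.7².
First three modes:
  n=1: λ₁ = 4.74π²/1.7² ≈ 16.188
  n=2: λ₂ = 18.96π²/1.7² ≈ 64.75 (4× faster decay)
  n=3: λ₃ = 42.66π²/1.7² ≈ 145.688 (9× faster decay)
As t → ∞, higher modes decay exponentially faster. The n=1 mode dominates: φ ~ c₁ sin(πx/1.7) e^{-λ₁t}.
Decay rate: λ₁ = 4.74π²/1.7² ≈ 16.188.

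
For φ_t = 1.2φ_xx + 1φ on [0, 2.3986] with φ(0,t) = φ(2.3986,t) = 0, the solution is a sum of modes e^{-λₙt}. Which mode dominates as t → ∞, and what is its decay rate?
Eigenvalues: λₙ = 1.2n²π²/2.3986² - 1.
First three modes:
  n=1: λ₁ = 1.2π²/2.3986² - 1 ≈ 1.059
  n=2: λ₂ = 4.8π²/2.3986² - 1 ≈ 7.234
  n=3: λ₃ = 10.8π²/2.3986² - 1 ≈ 17.527
Since 1.2π²/2.3986² ≈ 2.059 > 1, all λₙ > 0.
The n=1 mode decays slowest → dominates as t → ∞.
Asymptotic: φ ~ c₁ sin(πx/2.3986) e^{-λ₁t} with decay rate λ₁ ≈ 1.059.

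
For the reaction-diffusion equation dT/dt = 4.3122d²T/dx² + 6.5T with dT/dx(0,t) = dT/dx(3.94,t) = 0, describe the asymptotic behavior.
T grows unboundedly. With Neumann BCs the constant mode has diffusion eigenvalue 0, so any r > 0 makes it grow like e^(6.5t); solution grows exponentially.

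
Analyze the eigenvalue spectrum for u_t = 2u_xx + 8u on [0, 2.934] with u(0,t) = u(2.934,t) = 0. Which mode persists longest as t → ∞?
Eigenvalues: λₙ = 2n²π²/2.934² - 8.
First three modes:
  n=1: λ₁ = 2π²/2.934² - 8 ≈ -5.707
  n=2: λ₂ = 8π²/2.934² - 8 ≈ 1.172
  n=3: λ₃ = 18π²/2.934² - 8 ≈ 12.637
Since 2π²/2.934² ≈ 2.293 < 8, λ₁ < 0.
The n=1 mode grows fastest (−λₙ is largest for n=1) → dominates.
Asymptotic: u ~ c₁ sin(πx/2.934) e^{5.707t} (exponential growth at rate −λ₁ ≈ 5.707).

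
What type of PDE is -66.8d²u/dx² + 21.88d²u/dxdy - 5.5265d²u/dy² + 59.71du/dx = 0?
With A = -66.8, B = 21.88, C = -5.5265, the discriminant is -997.9464. This is an elliptic PDE.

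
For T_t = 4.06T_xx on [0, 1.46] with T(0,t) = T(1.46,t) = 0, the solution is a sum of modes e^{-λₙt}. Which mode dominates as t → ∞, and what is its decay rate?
Eigenvalues: λₙ = 4.06n²π²/1.46².
First three modes:
  n=1: λ₁ = 4.06π²/1.46² ≈ 18.798
  n=2: λ₂ = 16.24π²/1.46² ≈ 75.193 (4× faster decay)
  n=3: λ₃ = 36.54π²/1.46² ≈ 169.185 (9× faster decay)
As t → ∞, higher modes decay exponentially faster. The n=1 mode dominates: T ~ c₁ sin(πx/1.46) e^{-λ₁t}.
Decay rate: λ₁ = 4.06π²/1.46² ≈ 18.798.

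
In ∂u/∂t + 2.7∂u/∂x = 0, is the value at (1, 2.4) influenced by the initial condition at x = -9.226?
No. Only data at x = -5.48 affects (1, 2.4). Advection has one-way propagation along characteristics.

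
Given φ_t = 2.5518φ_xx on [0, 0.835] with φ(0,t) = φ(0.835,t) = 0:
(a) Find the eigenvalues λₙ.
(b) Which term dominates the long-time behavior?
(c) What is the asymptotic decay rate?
Eigenvalues: λₙ = 2.5518n²π²/0.835².
First three modes:
  n=1: λ₁ = 2.5518π²/0.835² ≈ 36.122
  n=2: λ₂ = 10.2072π²/0.835² ≈ 144.489 (4× faster decay)
  n=3: λ₃ = 22.9662π²/0.835² ≈ 325.099 (9× faster decay)
As t → ∞, higher modes decay exponentially faster. The n=1 mode dominates: φ ~ c₁ sin(πx/0.835) e^{-λ₁t}.
Decay rate: λ₁ = 2.5518π²/0.835² ≈ 36.122.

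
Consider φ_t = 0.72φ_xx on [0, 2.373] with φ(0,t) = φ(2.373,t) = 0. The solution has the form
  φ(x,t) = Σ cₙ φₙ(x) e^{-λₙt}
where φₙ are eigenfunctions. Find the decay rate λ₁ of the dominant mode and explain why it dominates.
Eigenvalues: λₙ = 0.72n²π²/2.373².
First three modes:
  n=1: λ₁ = 0.72π²/2.373² ≈ 1.262
  n=2: λ₂ = 2.88π²/2.373² ≈ 5.048 (4× faster decay)
  n=3: λ₃ = 6.48π²/2.373² ≈ 11.357 (9× faster decay)
As t → ∞, higher modes decay exponentially faster. The n=1 mode dominates: φ ~ c₁ sin(πx/2.373) e^{-λ₁t}.
Decay rate: λ₁ = 0.72π²/2.373² ≈ 1.262.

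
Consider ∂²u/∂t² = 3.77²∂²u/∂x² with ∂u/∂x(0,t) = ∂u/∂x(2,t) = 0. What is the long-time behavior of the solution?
As t → ∞, u oscillates about a mean that drifts linearly in t (generically unbounded; no decay). There is no damping, so the nonconstant modes persist as standing waves (energy conserved, no decay). But with Neumann conditions at both ends the constant mode has eigenvalue 0: the spatial mean M(t) of u satisfies M'' = 0, so M(t) = M(0) + M'(0)·t. Unless the initial velocity has zero mean (∫u_t(x,0)dx = 0), the solution grows linearly in t (unbounded, though not exponentially); if it does have zero mean, the solution stays bounded and simply oscillates.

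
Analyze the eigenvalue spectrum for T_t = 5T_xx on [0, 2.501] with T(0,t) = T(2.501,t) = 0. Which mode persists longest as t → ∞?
Eigenvalues: λₙ = 5n²π²/2.501².
First three modes:
  n=1: λ₁ = 5π²/2.501² ≈ 7.889
  n=2: λ₂ = 20π²/2.501² ≈ 31.557 (4× faster decay)
  n=3: λ₃ = 45π²/2.501² ≈ 71.004 (9× faster decay)
As t → ∞, higher modes decay exponentially faster. The n=1 mode dominates: T ~ c₁ sin(πx/2.501) e^{-λ₁t}.
Decay rate: λ₁ = 5π²/2.501² ≈ 7.889.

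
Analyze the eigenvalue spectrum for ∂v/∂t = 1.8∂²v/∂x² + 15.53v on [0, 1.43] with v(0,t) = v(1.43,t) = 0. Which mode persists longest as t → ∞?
Eigenvalues: λₙ = 1.8n²π²/1.43² - 15.53.
First three modes:
  n=1: λ₁ = 1.8π²/1.43² - 15.53 ≈ -6.842
  n=2: λ₂ = 7.2π²/1.43² - 15.53 ≈ 19.22
  n=3: λ₃ = 16.2π²/1.43² - 15.53 ≈ 62.658
Since 1.8π²/1.43² ≈ 8.688 < 15.53, λ₁ < 0.
The n=1 mode grows fastest (−λₙ is largest for n=1) → dominates.
Asymptotic: v ~ c₁ sin(πx/1.43) e^{6.842t} (exponential growth at rate −λ₁ ≈ 6.842).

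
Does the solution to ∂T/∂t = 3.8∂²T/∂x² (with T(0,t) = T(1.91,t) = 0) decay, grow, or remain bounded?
T → 0. Heat diffuses out through both boundaries.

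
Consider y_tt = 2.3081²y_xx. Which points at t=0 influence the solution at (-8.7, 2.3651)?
Domain of dependence: [-14.15888731, -3.24111269]. Signals travel at speed 2.3081, so data within |x - -8.7| ≤ 2.3081·2.3651 = 5.45888731 can reach the point.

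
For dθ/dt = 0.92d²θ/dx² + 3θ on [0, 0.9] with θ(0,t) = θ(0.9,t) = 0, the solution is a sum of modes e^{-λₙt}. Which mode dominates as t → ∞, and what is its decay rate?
Eigenvalues: λₙ = 0.92n²π²/0.9² - 3.
First three modes:
  n=1: λ₁ = 0.92π²/0.9² - 3 ≈ 8.21
  n=2: λ₂ = 3.68π²/0.9² - 3 ≈ 41.84
  n=3: λ₃ = 8.28π²/0.9² - 3 ≈ 97.889
Since 0.92π²/0.9² ≈ 11.21 > 3, all λₙ > 0.
The n=1 mode decays slowest → dominates as t → ∞.
Asymptotic: θ ~ c₁ sin(πx/0.9) e^{-λ₁t} with decay rate λ₁ ≈ 8.21.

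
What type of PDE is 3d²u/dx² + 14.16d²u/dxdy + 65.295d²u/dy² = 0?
With A = 3, B = 14.16, C = 65.295, the discriminant is -583.0344. This is an elliptic PDE.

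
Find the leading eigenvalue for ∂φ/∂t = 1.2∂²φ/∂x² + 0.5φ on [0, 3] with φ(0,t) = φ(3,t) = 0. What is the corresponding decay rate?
Eigenvalues: λₙ = 1.2n²π²/3² - 0.5.
First three modes:
  n=1: λ₁ = 1.2π²/3² - 0.5 ≈ 0.816
  n=2: λ₂ = 4.8π²/3² - 0.5 ≈ 4.764
  n=3: λ₃ = 10.8π²/3² - 0.5 ≈ 11.344
Since 1.2π²/3² ≈ 1.316 > 0.5, all λₙ > 0.
The n=1 mode decays slowest → dominates as t → ∞.
Asymptotic: φ ~ c₁ sin(πx/3) e^{-λ₁t} with decay rate λ₁ ≈ 0.816.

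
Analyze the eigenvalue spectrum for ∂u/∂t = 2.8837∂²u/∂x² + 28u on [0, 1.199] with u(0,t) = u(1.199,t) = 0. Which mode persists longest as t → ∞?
Eigenvalues: λₙ = 2.8837n²π²/1.199² - 28.
First three modes:
  n=1: λ₁ = 2.8837π²/1.199² - 28 ≈ -8.202
  n=2: λ₂ = 11.5348π²/1.199² - 28 ≈ 51.19
  n=3: λ₃ = 25.9533π²/1.199² - 28 ≈ 150.178
Since 2.8837π²/1.199² ≈ 19.798 < 28, λ₁ < 0.
The n=1 mode grows fastest (−λₙ is largest for n=1) → dominates.
Asymptotic: u ~ c₁ sin(πx/1.199) e^{8.202t} (exponential growth at rate −λ₁ ≈ 8.202).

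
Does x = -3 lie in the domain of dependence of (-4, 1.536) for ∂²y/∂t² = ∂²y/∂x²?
Yes. The domain of dependence is [-5.536, -2.464], and -3 ∈ [-5.536, -2.464].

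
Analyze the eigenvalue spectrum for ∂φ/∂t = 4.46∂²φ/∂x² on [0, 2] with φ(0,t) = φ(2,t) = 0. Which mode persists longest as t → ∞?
Eigenvalues: λₙ = 4.46n²π²/2².
First three modes:
  n=1: λ₁ = 4.46π²/2² ≈ 11.005
  n=2: λ₂ = 17.84π²/2² ≈ 44.018 (4× faster decay)
  n=3: λ₃ = 40.14π²/2² ≈ 99.041 (9× faster decay)
As t → ∞, higher modes decay exponentially faster. The n=1 mode dominates: φ ~ c₁ sin(πx/2) e^{-λ₁t}.
Decay rate: λ₁ = 4.46π²/2² ≈ 11.005.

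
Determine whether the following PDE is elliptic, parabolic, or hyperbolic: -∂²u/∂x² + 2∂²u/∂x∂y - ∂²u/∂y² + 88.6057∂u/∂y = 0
Coefficients: A = -1, B = 2, C = -1. B² - 4AC = 0, which is zero, so the equation is parabolic.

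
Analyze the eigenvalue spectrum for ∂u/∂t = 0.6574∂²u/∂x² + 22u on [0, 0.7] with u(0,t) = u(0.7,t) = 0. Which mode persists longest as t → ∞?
Eigenvalues: λₙ = 0.6574n²π²/0.7² - 22.
First three modes:
  n=1: λ₁ = 0.6574π²/0.7² - 22 ≈ -8.759
  n=2: λ₂ = 2.6296π²/0.7² - 22 ≈ 30.966
  n=3: λ₃ = 5.9166π²/0.7² - 22 ≈ 97.172
Since 0.6574π²/0.7² ≈ 13.241 < 22, λ₁ < 0.
The n=1 mode grows fastest (−λₙ is largest for n=1) → dominates.
Asymptotic: u ~ c₁ sin(πx/0.7) e^{8.759t} (exponential growth at rate −λ₁ ≈ 8.759).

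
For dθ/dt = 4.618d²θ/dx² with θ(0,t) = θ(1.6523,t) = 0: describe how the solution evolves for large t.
θ → 0. Heat diffuses out through both boundaries.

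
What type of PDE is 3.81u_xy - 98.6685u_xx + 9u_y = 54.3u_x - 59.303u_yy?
Rewriting in standard form: -98.6685u_xx + 3.81u_xy + 59.303u_yy - 54.3u_x + 9u_y = 0. With A = -98.6685, B = 3.81, C = 59.303, the discriminant is 23419.868322. This is a hyperbolic PDE.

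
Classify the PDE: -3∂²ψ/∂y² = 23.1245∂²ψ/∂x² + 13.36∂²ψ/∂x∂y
Rewriting in standard form: -23.1245∂²ψ/∂x² - 13.36∂²ψ/∂x∂y - 3∂²ψ/∂y² = 0. A = -23.1245, B = -13.36, C = -3. Discriminant B² - 4AC = -99.0044. Since -99.0044 < 0, elliptic.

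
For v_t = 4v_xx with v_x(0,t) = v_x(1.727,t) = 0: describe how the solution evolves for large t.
v → constant (steady state). Heat is conserved (no flux at boundaries); solution approaches the spatial average.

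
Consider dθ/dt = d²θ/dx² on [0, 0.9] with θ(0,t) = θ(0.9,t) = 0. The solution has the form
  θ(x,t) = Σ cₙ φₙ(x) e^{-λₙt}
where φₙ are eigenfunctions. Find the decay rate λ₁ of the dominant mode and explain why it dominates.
Eigenvalues: λₙ = n²π²/0.9².
First three modes:
  n=1: λ₁ = π²/0.9² ≈ 12.185
  n=2: λ₂ = 4π²/0.9² ≈ 48.739 (4× faster decay)
  n=3: λ₃ = 9π²/0.9² ≈ 109.662 (9× faster decay)
As t → ∞, higher modes decay exponentially faster. The n=1 mode dominates: θ ~ c₁ sin(πx/0.9) e^{-λ₁t}.
Decay rate: λ₁ = π²/0.9² ≈ 12.185.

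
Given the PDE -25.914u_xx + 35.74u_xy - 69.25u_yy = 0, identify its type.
The second-order coefficients are A = -25.914, B = 35.74, C = -69.25. Since B² - 4AC = -5900.8304 < 0, this is an elliptic PDE.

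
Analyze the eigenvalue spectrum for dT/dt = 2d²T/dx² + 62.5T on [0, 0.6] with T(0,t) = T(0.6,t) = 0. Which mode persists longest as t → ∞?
Eigenvalues: λₙ = 2n²π²/0.6² - 62.5.
First three modes:
  n=1: λ₁ = 2π²/0.6² - 62.5 ≈ -7.669
  n=2: λ₂ = 8π²/0.6² - 62.5 ≈ 156.825
  n=3: λ₃ = 18π²/0.6² - 62.5 ≈ 430.98
Since 2π²/0.6² ≈ 54.831 < 62.5, λ₁ < 0.
The n=1 mode grows fastest (−λₙ is largest for n=1) → dominates.
Asymptotic: T ~ c₁ sin(πx/0.6) e^{7.669t} (exponential growth at rate −λ₁ ≈ 7.669).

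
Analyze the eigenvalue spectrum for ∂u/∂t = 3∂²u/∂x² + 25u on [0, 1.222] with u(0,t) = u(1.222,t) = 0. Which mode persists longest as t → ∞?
Eigenvalues: λₙ = 3n²π²/1.222² - 25.
First three modes:
  n=1: λ₁ = 3π²/1.222² - 25 ≈ -5.172
  n=2: λ₂ = 12π²/1.222² - 25 ≈ 54.312
  n=3: λ₃ = 27π²/1.222² - 25 ≈ 153.452
Since 3π²/1.222² ≈ 19.828 < 25, λ₁ < 0.
The n=1 mode grows fastest (−λₙ is largest for n=1) → dominates.
Asymptotic: u ~ c₁ sin(πx/1.222) e^{5.172t} (exponential growth at rate −λ₁ ≈ 5.172).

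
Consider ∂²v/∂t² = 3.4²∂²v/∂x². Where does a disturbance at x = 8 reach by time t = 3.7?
Domain of influence: [-4.58, 20.58]. Data at x = 8 spreads outward at speed 3.4.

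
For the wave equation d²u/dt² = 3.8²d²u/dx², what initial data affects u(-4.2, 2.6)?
Domain of dependence: [-14.08, 5.68]. Signals travel at speed 3.8, so data within |x - -4.2| ≤ 3.8·2.6 = 9.88 can reach the point.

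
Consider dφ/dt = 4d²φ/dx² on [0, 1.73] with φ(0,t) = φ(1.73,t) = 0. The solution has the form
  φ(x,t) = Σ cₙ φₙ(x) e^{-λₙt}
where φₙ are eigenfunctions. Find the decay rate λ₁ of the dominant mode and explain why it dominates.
Eigenvalues: λₙ = 4n²π²/1.73².
First three modes:
  n=1: λ₁ = 4π²/1.73² ≈ 13.191
  n=2: λ₂ = 16π²/1.73² ≈ 52.763 (4× faster decay)
  n=3: λ₃ = 36π²/1.73² ≈ 118.716 (9× faster decay)
As t → ∞, higher modes decay exponentially faster. The n=1 mode dominates: φ ~ c₁ sin(πx/1.73) e^{-λ₁t}.
Decay rate: λ₁ = 4π²/1.73² ≈ 13.191.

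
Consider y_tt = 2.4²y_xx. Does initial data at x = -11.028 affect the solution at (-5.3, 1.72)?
No. The domain of dependence is [-9.428, -1.172], and -11.028 is outside this interval.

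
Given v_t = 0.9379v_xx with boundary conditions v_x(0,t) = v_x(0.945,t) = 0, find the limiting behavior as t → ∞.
v → constant (steady state). Heat is conserved (no flux at boundaries); solution approaches the spatial average.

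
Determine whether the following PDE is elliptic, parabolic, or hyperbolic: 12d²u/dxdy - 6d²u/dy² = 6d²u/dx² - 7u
Rewriting in standard form: -6d²u/dx² + 12d²u/dxdy - 6d²u/dy² + 7u = 0. Coefficients: A = -6, B = 12, C = -6. B² - 4AC = 0, which is zero, so the equation is parabolic.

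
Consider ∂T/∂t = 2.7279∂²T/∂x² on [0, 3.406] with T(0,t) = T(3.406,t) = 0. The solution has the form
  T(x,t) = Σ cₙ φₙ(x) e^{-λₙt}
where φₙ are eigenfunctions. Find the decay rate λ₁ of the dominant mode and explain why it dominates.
Eigenvalues: λₙ = 2.7279n²π²/3.406².
First three modes:
  n=1: λ₁ = 2.7279π²/3.406² ≈ 2.321
  n=2: λ₂ = 10.9116π²/3.406² ≈ 9.283 (4× faster decay)
  n=3: λ₃ = 24.5511π²/3.406² ≈ 20.887 (9× faster decay)
As t → ∞, higher modes decay exponentially faster. The n=1 mode dominates: T ~ c₁ sin(πx/3.406) e^{-λ₁t}.
Decay rate: λ₁ = 2.7279π²/3.406² ≈ 2.321.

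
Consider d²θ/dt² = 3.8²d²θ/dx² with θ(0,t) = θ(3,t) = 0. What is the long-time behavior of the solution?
As t → ∞, θ oscillates (no decay). Energy is conserved; the solution oscillates indefinitely as standing waves.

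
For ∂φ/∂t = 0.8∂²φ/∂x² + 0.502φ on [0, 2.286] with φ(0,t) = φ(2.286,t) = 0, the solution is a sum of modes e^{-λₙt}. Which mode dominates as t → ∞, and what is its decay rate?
Eigenvalues: λₙ = 0.8n²π²/2.286² - 0.502.
First three modes:
  n=1: λ₁ = 0.8π²/2.286² - 0.502 ≈ 1.009
  n=2: λ₂ = 3.2π²/2.286² - 0.502 ≈ 5.542
  n=3: λ₃ = 7.2π²/2.286² - 0.502 ≈ 13.096
Since 0.8π²/2.286² ≈ 1.511 > 0.502, all λₙ > 0.
The n=1 mode decays slowest → dominates as t → ∞.
Asymptotic: φ ~ c₁ sin(πx/2.286) e^{-λ₁t} with decay rate λ₁ ≈ 1.009.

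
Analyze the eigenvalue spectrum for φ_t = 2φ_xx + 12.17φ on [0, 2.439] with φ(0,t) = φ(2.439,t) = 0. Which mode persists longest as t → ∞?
Eigenvalues: λₙ = 2n²π²/2.439² - 12.17.
First three modes:
  n=1: λ₁ = 2π²/2.439² - 12.17 ≈ -8.852
  n=2: λ₂ = 8π²/2.439² - 12.17 ≈ 1.103
  n=3: λ₃ = 18π²/2.439² - 12.17 ≈ 17.694
Since 2π²/2.439² ≈ 3.318 < 12.17, λ₁ < 0.
The n=1 mode grows fastest (−λₙ is largest for n=1) → dominates.
Asymptotic: φ ~ c₁ sin(πx/2.439) e^{8.852t} (exponential growth at rate −λ₁ ≈ 8.852).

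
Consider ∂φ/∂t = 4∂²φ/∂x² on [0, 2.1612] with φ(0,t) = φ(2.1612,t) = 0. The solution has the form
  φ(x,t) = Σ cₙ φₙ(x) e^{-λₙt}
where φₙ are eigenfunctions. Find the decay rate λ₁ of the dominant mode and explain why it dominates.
Eigenvalues: λₙ = 4n²π²/2.1612².
First three modes:
  n=1: λ₁ = 4π²/2.1612² ≈ 8.452
  n=2: λ₂ = 16π²/2.1612² ≈ 33.809 (4× faster decay)
  n=3: λ₃ = 36π²/2.1612² ≈ 76.07 (9× faster decay)
As t → ∞, higher modes decay exponentially faster. The n=1 mode dominates: φ ~ c₁ sin(πx/2.1612) e^{-λ₁t}.
Decay rate: λ₁ = 4π²/2.1612² ≈ 8.452.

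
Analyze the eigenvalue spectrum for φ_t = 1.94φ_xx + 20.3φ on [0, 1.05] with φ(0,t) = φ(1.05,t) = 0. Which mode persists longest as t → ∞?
Eigenvalues: λₙ = 1.94n²π²/1.05² - 20.3.
First three modes:
  n=1: λ₁ = 1.94π²/1.05² - 20.3 ≈ -2.933
  n=2: λ₂ = 7.76π²/1.05² - 20.3 ≈ 49.168
  n=3: λ₃ = 17.46π²/1.05² - 20.3 ≈ 136.002
Since 1.94π²/1.05² ≈ 17.367 < 20.3, λ₁ < 0.
The n=1 mode grows fastest (−λₙ is largest for n=1) → dominates.
Asymptotic: φ ~ c₁ sin(πx/1.05) e^{2.933t} (exponential growth at rate −λ₁ ≈ 2.933).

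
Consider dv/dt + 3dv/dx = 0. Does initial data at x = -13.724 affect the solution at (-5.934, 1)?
No. Only data at x = -8.934 affects (-5.934, 1). Advection has one-way propagation along characteristics.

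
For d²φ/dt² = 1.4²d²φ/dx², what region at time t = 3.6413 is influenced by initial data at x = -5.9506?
Domain of influence: [-11.04842, -0.85278]. Data at x = -5.9506 spreads outward at speed 1.4.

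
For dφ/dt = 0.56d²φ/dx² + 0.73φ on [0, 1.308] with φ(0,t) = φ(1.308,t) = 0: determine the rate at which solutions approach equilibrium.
Eigenvalues: λₙ = 0.56n²π²/1.308² - 0.73.
First three modes:
  n=1: λ₁ = 0.56π²/1.308² - 0.73 ≈ 2.501
  n=2: λ₂ = 2.24π²/1.308² - 0.73 ≈ 12.192
  n=3: λ₃ = 5.04π²/1.308² - 0.73 ≈ 28.345
Since 0.56π²/1.308² ≈ 3.231 > 0.73, all λₙ > 0.
The n=1 mode decays slowest → dominates as t → ∞.
Asymptotic: φ ~ c₁ sin(πx/1.308) e^{-λ₁t} with decay rate λ₁ ≈ 2.501.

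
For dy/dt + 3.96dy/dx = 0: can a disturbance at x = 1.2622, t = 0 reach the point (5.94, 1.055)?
No. Only data at x = 1.7622 affects (5.94, 1.055). Advection has one-way propagation along characteristics.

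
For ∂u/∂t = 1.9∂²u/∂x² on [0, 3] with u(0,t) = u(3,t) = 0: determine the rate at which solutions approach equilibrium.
Eigenvalues: λₙ = 1.9n²π²/3².
First three modes:
  n=1: λ₁ = 1.9π²/3² ≈ 2.084
  n=2: λ₂ = 7.6π²/3² ≈ 8.334 (4× faster decay)
  n=3: λ₃ = 17.1π²/3² ≈ 18.752 (9× faster decay)
As t → ∞, higher modes decay exponentially faster. The n=1 mode dominates: u ~ c₁ sin(πx/3) e^{-λ₁t}.
Decay rate: λ₁ = 1.9π²/3² ≈ 2.084.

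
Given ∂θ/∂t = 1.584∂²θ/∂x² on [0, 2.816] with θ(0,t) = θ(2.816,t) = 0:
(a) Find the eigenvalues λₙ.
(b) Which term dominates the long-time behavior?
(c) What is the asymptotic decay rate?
Eigenvalues: λₙ = 1.584n²π²/2.816².
First three modes:
  n=1: λ₁ = 1.584π²/2.816² ≈ 1.971
  n=2: λ₂ = 6.336π²/2.816² ≈ 7.886 (4× faster decay)
  n=3: λ₃ = 14.256π²/2.816² ≈ 17.743 (9× faster decay)
As t → ∞, higher modes decay exponentially faster. The n=1 mode dominates: θ ~ c₁ sin(πx/2.816) e^{-λ₁t}.
Decay rate: λ₁ = 1.584π²/2.816² ≈ 1.971.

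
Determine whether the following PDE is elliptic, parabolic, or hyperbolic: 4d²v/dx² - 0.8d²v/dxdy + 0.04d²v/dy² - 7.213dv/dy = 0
Coefficients: A = 4, B = -0.8, C = 0.04. B² - 4AC = 0, which is zero, so the equation is parabolic.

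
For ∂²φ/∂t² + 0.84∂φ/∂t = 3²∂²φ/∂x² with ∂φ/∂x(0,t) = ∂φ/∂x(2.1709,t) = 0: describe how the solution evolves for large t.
φ → constant (steady state). Damping (γ=0.84) dissipates the nonconstant modes; with Neumann BCs the spatial average obeys M''+γM'=0 and tends to a finite limit.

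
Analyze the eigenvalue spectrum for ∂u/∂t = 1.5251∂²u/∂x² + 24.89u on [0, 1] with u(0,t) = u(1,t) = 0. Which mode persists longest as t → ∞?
Eigenvalues: λₙ = 1.5251n²π²/1² - 24.89.
First three modes:
  n=1: λ₁ = 1.5251π² - 24.89 ≈ -9.838
  n=2: λ₂ = 6.1004π² - 24.89 ≈ 35.319
  n=3: λ₃ = 13.7259π² - 24.89 ≈ 110.579
Since 1.5251π² ≈ 15.052 < 24.89, λ₁ < 0.
The n=1 mode grows fastest (−λₙ is largest for n=1) → dominates.
Asymptotic: u ~ c₁ sin(πx/1) e^{9.838t} (exponential growth at rate −λ₁ ≈ 9.838).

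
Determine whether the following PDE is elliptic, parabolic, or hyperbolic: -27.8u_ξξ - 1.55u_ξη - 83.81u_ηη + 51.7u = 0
Coefficients: A = -27.8, B = -1.55, C = -83.81. B² - 4AC = -9317.2695, which is negative, so the equation is elliptic.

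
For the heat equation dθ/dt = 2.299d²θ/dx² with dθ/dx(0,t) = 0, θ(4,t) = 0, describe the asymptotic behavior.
θ → 0. Heat escapes through the Dirichlet boundary.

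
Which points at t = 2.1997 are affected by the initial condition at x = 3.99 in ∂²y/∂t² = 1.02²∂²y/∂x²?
Domain of influence: [1.746306, 6.233694]. Data at x = 3.99 spreads outward at speed 1.02.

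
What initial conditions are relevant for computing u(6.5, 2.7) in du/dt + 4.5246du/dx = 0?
A single point: x = -5.71642. The characteristic through (6.5, 2.7) is x - 4.5246t = const, so x = 6.5 - 4.5246·2.7 = -5.71642.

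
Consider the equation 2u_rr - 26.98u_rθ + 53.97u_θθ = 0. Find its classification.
Hyperbolic. (A = 2, B = -26.98, C = 53.97 gives B² - 4AC = 296.1604.)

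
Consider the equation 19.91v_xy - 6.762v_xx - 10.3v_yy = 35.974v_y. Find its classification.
Rewriting in standard form: -6.762v_xx + 19.91v_xy - 10.3v_yy - 35.974v_y = 0. Hyperbolic. (A = -6.762, B = 19.91, C = -10.3 gives B² - 4AC = 117.8137.)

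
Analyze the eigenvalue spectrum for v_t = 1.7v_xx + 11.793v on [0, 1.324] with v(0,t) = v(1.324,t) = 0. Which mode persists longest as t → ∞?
Eigenvalues: λₙ = 1.7n²π²/1.324² - 11.793.
First three modes:
  n=1: λ₁ = 1.7π²/1.324² - 11.793 ≈ -2.222
  n=2: λ₂ = 6.8π²/1.324² - 11.793 ≈ 26.492
  n=3: λ₃ = 15.3π²/1.324² - 11.793 ≈ 74.349
Since 1.7π²/1.324² ≈ 9.571 < 11.793, λ₁ < 0.
The n=1 mode grows fastest (−λₙ is largest for n=1) → dominates.
Asymptotic: v ~ c₁ sin(πx/1.324) e^{2.222t} (exponential growth at rate −λ₁ ≈ 2.222).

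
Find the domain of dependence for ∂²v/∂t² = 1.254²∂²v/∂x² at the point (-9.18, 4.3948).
Domain of dependence: [-14.6910792, -3.6689208]. Signals travel at speed 1.254, so data within |x - -9.18| ≤ 1.254·4.3948 = 5.5110792 can reach the point.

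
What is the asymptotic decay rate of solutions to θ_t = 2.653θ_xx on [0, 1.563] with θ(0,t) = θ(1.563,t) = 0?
Eigenvalues: λₙ = 2.653n²π²/1.563².
First three modes:
  n=1: λ₁ = 2.653π²/1.563² ≈ 10.718
  n=2: λ₂ = 10.612π²/1.563² ≈ 42.873 (4× faster decay)
  n=3: λ₃ = 23.877π²/1.563² ≈ 96.463 (9× faster decay)
As t → ∞, higher modes decay exponentially faster. The n=1 mode dominates: θ ~ c₁ sin(πx/1.563) e^{-λ₁t}.
Decay rate: λ₁ = 2.653π²/1.563² ≈ 10.718.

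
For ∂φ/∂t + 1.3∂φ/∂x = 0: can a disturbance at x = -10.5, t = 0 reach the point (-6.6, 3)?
Yes. The characteristic through (-6.6, 3) passes through x = -10.5.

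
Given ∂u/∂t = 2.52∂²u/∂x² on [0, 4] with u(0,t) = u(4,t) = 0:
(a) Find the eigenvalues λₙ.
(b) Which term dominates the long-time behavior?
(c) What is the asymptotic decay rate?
Eigenvalues: λₙ = 2.52n²π²/4².
First three modes:
  n=1: λ₁ = 2.52π²/4² ≈ 1.554
  n=2: λ₂ = 10.08π²/4² ≈ 6.218 (4× faster decay)
  n=3: λ₃ = 22.68π²/4² ≈ 13.99 (9× faster decay)
As t → ∞, higher modes decay exponentially faster. The n=1 mode dominates: u ~ c₁ sin(πx/4) e^{-λ₁t}.
Decay rate: λ₁ = 2.52π²/4² ≈ 1.554.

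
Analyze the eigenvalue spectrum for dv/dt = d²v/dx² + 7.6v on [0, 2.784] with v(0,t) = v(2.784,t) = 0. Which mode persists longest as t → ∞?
Eigenvalues: λₙ = n²π²/2.784² - 7.6.
First three modes:
  n=1: λ₁ = π²/2.784² - 7.6 ≈ -6.327
  n=2: λ₂ = 4π²/2.784² - 7.6 ≈ -2.506
  n=3: λ₃ = 9π²/2.784² - 7.6 ≈ 3.861
Since π²/2.784² ≈ 1.273 < 7.6, λ₁ < 0.
The n=1 mode grows fastest (−λₙ is largest for n=1) → dominates.
Asymptotic: v ~ c₁ sin(πx/2.784) e^{6.327t} (exponential growth at rate −λ₁ ≈ 6.327).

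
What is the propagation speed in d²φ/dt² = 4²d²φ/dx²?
Speed = 4. Information travels along characteristics x = x₀ ± 4t.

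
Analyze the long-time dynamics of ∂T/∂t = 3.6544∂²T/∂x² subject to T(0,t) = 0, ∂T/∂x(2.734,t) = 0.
Long-time behavior: T → 0. Heat escapes through the Dirichlet boundary.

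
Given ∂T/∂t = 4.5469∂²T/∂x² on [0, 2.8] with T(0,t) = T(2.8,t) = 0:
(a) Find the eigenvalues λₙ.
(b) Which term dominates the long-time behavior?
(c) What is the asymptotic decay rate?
Eigenvalues: λₙ = 4.5469n²π²/2.8².
First three modes:
  n=1: λ₁ = 4.5469π²/2.8² ≈ 5.724
  n=2: λ₂ = 18.1876π²/2.8² ≈ 22.896 (4× faster decay)
  n=3: λ₃ = 40.9221π²/2.8² ≈ 51.516 (9× faster decay)
As t → ∞, higher modes decay exponentially faster. The n=1 mode dominates: T ~ c₁ sin(πx/2.8) e^{-λ₁t}.
Decay rate: λ₁ = 4.5469π²/2.8² ≈ 5.724.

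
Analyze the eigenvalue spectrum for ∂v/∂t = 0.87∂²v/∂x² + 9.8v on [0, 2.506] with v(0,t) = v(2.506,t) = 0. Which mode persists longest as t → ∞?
Eigenvalues: λₙ = 0.87n²π²/2.506² - 9.8.
First three modes:
  n=1: λ₁ = 0.87π²/2.506² - 9.8 ≈ -8.433
  n=2: λ₂ = 3.48π²/2.506² - 9.8 ≈ -4.331
  n=3: λ₃ = 7.83π²/2.506² - 9.8 ≈ 2.506
Since 0.87π²/2.506² ≈ 1.367 < 9.8, λ₁ < 0.
The n=1 mode grows fastest (−λₙ is largest for n=1) → dominates.
Asymptotic: v ~ c₁ sin(πx/2.506) e^{8.433t} (exponential growth at rate −λ₁ ≈ 8.433).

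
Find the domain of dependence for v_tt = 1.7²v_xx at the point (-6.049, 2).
Domain of dependence: [-9.449, -2.649]. Signals travel at speed 1.7, so data within |x - -6.049| ≤ 1.7·2 = 3.4 can reach the point.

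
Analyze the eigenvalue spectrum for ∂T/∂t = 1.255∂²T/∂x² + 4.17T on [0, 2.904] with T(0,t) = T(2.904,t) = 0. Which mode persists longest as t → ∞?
Eigenvalues: λₙ = 1.255n²π²/2.904² - 4.17.
First three modes:
  n=1: λ₁ = 1.255π²/2.904² - 4.17 ≈ -2.701
  n=2: λ₂ = 5.02π²/2.904² - 4.17 ≈ 1.705
  n=3: λ₃ = 11.295π²/2.904² - 4.17 ≈ 9.049
Since 1.255π²/2.904² ≈ 1.469 < 4.17, λ₁ < 0.
The n=1 mode grows fastest (−λₙ is largest for n=1) → dominates.
Asymptotic: T ~ c₁ sin(πx/2.904) e^{2.701t} (exponential growth at rate −λ₁ ≈ 2.701).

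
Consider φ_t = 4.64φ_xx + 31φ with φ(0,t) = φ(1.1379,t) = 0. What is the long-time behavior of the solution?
As t → ∞, φ → 0. Diffusion dominates reaction (r=31 < κπ²/L²≈35.37); solution decays.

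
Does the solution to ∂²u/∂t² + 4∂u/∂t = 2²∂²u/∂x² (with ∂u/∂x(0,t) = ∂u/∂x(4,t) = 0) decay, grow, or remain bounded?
u → constant (steady state). Damping (γ=4) dissipates the nonconstant modes; with Neumann BCs the spatial average obeys M''+γM'=0 and tends to a finite limit.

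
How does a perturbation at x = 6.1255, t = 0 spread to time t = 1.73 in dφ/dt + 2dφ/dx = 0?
At x = 9.5855. The characteristic carries data from (6.1255, 0) to (9.5855, 1.73).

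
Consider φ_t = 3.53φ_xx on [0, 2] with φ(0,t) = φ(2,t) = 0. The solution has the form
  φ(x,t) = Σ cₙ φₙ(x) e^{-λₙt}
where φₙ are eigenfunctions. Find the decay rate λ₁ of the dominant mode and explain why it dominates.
Eigenvalues: λₙ = 3.53n²π²/2².
First three modes:
  n=1: λ₁ = 3.53π²/2² ≈ 8.71
  n=2: λ₂ = 14.12π²/2² ≈ 34.84 (4× faster decay)
  n=3: λ₃ = 31.77π²/2² ≈ 78.389 (9× faster decay)
As t → ∞, higher modes decay exponentially faster. The n=1 mode dominates: φ ~ c₁ sin(πx/2) e^{-λ₁t}.
Decay rate: λ₁ = 3.53π²/2² ≈ 8.71.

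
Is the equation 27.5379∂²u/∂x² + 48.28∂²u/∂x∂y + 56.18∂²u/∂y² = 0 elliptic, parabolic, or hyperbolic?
Computing B² - 4AC with A = 27.5379, B = 48.28, C = 56.18: discriminant = -3857.358488 (negative). Answer: elliptic.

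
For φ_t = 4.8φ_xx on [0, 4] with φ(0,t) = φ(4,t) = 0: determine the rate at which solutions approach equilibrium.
Eigenvalues: λₙ = 4.8n²π²/4².
First three modes:
  n=1: λ₁ = 4.8π²/4² ≈ 2.961
  n=2: λ₂ = 19.2π²/4² ≈ 11.844 (4× faster decay)
  n=3: λ₃ = 43.2π²/4² ≈ 26.648 (9× faster decay)
As t → ∞, higher modes decay exponentially faster. The n=1 mode dominates: φ ~ c₁ sin(πx/4) e^{-λ₁t}.
Decay rate: λ₁ = 4.8π²/4² ≈ 2.961.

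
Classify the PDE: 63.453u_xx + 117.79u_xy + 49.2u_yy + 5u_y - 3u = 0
A = 63.453, B = 117.79, C = 49.2. Discriminant B² - 4AC = 1386.9337. Since 1386.9337 > 0, hyperbolic.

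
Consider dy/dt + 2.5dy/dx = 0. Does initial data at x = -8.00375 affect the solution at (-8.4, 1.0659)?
No. Only data at x = -11.06475 affects (-8.4, 1.0659). Advection has one-way propagation along characteristics.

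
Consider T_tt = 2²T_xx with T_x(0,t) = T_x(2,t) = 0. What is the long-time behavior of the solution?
As t → ∞, T oscillates about a mean that drifts linearly in t (generically unbounded; no decay). There is no damping, so the nonconstant modes persist as standing waves (energy conserved, no decay). But with Neumann conditions at both ends the constant mode has eigenvalue 0: the spatial mean M(t) of T satisfies M'' = 0, so M(t) = M(0) + M'(0)·t. Unless the initial velocity has zero mean (∫T_t(x,0)dx = 0), the solution grows linearly in t (unbounded, though not exponentially); if it does have zero mean, the solution stays bounded and simply oscillates.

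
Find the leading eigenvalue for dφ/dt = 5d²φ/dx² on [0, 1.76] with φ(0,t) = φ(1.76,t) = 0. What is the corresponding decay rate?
Eigenvalues: λₙ = 5n²π²/1.76².
First three modes:
  n=1: λ₁ = 5π²/1.76² ≈ 15.931
  n=2: λ₂ = 20π²/1.76² ≈ 63.724 (4× faster decay)
  n=3: λ₃ = 45π²/1.76² ≈ 143.379 (9× faster decay)
As t → ∞, higher modes decay exponentially faster. The n=1 mode dominates: φ ~ c₁ sin(πx/1.76) e^{-λ₁t}.
Decay rate: λ₁ = 5π²/1.76² ≈ 15.931.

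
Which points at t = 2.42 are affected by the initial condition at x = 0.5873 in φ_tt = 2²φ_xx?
Domain of influence: [-4.2527, 5.4273]. Data at x = 0.5873 spreads outward at speed 2.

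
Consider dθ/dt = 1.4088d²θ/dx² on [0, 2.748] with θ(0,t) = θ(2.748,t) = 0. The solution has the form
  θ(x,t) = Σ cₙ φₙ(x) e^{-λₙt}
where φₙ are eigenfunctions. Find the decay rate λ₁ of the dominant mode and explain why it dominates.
Eigenvalues: λₙ = 1.4088n²π²/2.748².
First three modes:
  n=1: λ₁ = 1.4088π²/2.748² ≈ 1.841
  n=2: λ₂ = 5.6352π²/2.748² ≈ 7.365 (4× faster decay)
  n=3: λ₃ = 12.6792π²/2.748² ≈ 16.571 (9× faster decay)
As t → ∞, higher modes decay exponentially faster. The n=1 mode dominates: θ ~ c₁ sin(πx/2.748) e^{-λ₁t}.
Decay rate: λ₁ = 1.4088π²/2.748² ≈ 1.841.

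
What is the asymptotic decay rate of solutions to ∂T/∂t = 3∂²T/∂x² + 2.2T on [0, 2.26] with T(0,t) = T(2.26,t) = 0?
Eigenvalues: λₙ = 3n²π²/2.26² - 2.2.
First three modes:
  n=1: λ₁ = 3π²/2.26² - 2.2 ≈ 3.597
  n=2: λ₂ = 12π²/2.26² - 2.2 ≈ 20.988
  n=3: λ₃ = 27π²/2.26² - 2.2 ≈ 49.973
Since 3π²/2.26² ≈ 5.797 > 2.2, all λₙ > 0.
The n=1 mode decays slowest → dominates as t → ∞.
Asymptotic: T ~ c₁ sin(πx/2.26) e^{-λ₁t} with decay rate λ₁ ≈ 3.597.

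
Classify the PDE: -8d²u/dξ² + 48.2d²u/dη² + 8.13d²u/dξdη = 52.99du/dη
Rewriting in standard form: -8d²u/dξ² + 8.13d²u/dξdη + 48.2d²u/dη² - 52.99du/dη = 0. A = -8, B = 8.13, C = 48.2. Discriminant B² - 4AC = 1608.4969. Since 1608.4969 > 0, hyperbolic.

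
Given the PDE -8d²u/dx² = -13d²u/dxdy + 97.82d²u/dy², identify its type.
Rewriting in standard form: -8d²u/dx² + 13d²u/dxdy - 97.82d²u/dy² = 0. The second-order coefficients are A = -8, B = 13, C = -97.82. Since B² - 4AC = -2961.24 < 0, this is an elliptic PDE.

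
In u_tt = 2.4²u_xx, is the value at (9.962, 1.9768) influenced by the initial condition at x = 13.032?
Yes. The domain of dependence is [5.21768, 14.70632], and 13.032 ∈ [5.21768, 14.70632].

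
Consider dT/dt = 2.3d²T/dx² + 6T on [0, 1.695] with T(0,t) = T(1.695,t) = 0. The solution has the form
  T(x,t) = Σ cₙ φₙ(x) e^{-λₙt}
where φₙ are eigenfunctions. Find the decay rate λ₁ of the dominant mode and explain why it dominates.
Eigenvalues: λₙ = 2.3n²π²/1.695² - 6.
First three modes:
  n=1: λ₁ = 2.3π²/1.695² - 6 ≈ 1.901
  n=2: λ₂ = 9.2π²/1.695² - 6 ≈ 25.604
  n=3: λ₃ = 20.7π²/1.695² - 6 ≈ 65.11
Since 2.3π²/1.695² ≈ 7.901 > 6, all λₙ > 0.
The n=1 mode decays slowest → dominates as t → ∞.
Asymptotic: T ~ c₁ sin(πx/1.695) e^{-λ₁t} with decay rate λ₁ ≈ 1.901.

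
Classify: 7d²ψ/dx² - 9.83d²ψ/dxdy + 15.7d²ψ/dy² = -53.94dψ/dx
Rewriting in standard form: 7d²ψ/dx² - 9.83d²ψ/dxdy + 15.7d²ψ/dy² + 53.94dψ/dx = 0. Elliptic (discriminant = -342.9711).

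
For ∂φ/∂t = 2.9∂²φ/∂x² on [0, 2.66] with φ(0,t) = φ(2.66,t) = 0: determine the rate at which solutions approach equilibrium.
Eigenvalues: λₙ = 2.9n²π²/2.66².
First three modes:
  n=1: λ₁ = 2.9π²/2.66² ≈ 4.045
  n=2: λ₂ = 11.6π²/2.66² ≈ 16.181 (4× faster decay)
  n=3: λ₃ = 26.1π²/2.66² ≈ 36.406 (9× faster decay)
As t → ∞, higher modes decay exponentially faster. The n=1 mode dominates: φ ~ c₁ sin(πx/2.66) e^{-λ₁t}.
Decay rate: λ₁ = 2.9π²/2.66² ≈ 4.045.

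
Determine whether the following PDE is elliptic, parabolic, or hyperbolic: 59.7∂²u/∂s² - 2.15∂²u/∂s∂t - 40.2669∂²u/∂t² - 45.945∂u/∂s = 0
Coefficients: A = 59.7, B = -2.15, C = -40.2669. B² - 4AC = 9620.35822, which is positive, so the equation is hyperbolic.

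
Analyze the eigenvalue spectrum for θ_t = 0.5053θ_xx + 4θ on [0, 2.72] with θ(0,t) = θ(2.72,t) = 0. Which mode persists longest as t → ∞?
Eigenvalues: λₙ = 0.5053n²π²/2.72² - 4.
First three modes:
  n=1: λ₁ = 0.5053π²/2.72² - 4 ≈ -3.326
  n=2: λ₂ = 2.0212π²/2.72² - 4 ≈ -1.304
  n=3: λ₃ = 4.5477π²/2.72² - 4 ≈ 2.067
Since 0.5053π²/2.72² ≈ 0.674 < 4, λ₁ < 0.
The n=1 mode grows fastest (−λₙ is largest for n=1) → dominates.
Asymptotic: θ ~ c₁ sin(πx/2.72) e^{3.326t} (exponential growth at rate −λ₁ ≈ 3.326).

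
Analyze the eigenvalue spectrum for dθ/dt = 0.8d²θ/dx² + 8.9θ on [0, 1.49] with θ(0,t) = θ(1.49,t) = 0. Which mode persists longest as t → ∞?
Eigenvalues: λₙ = 0.8n²π²/1.49² - 8.9.
First three modes:
  n=1: λ₁ = 0.8π²/1.49² - 8.9 ≈ -5.344
  n=2: λ₂ = 3.2π²/1.49² - 8.9 ≈ 5.326
  n=3: λ₃ = 7.2π²/1.49² - 8.9 ≈ 23.108
Since 0.8π²/1.49² ≈ 3.556 < 8.9, λ₁ < 0.
The n=1 mode grows fastest (−λₙ is largest for n=1) → dominates.
Asymptotic: θ ~ c₁ sin(πx/1.49) e^{5.344t} (exponential growth at rate −λ₁ ≈ 5.344).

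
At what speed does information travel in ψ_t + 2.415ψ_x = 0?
Speed = 2.415. Information travels along x - 2.415t = const (rightward).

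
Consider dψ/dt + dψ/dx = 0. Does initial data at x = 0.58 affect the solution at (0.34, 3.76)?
No. Only data at x = -3.42 affects (0.34, 3.76). Advection has one-way propagation along characteristics.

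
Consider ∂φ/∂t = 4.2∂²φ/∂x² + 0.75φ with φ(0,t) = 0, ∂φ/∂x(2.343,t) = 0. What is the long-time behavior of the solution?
As t → ∞, φ → 0. Diffusion dominates reaction (r=0.75 < κπ²/(4L²)≈1.89); solution decays.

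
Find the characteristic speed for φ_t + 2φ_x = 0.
Speed = 2. Information travels along x - 2t = const (rightward).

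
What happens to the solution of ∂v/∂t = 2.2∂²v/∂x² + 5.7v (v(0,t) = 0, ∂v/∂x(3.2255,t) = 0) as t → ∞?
v grows unboundedly. Reaction dominates diffusion (r=5.7 > κπ²/(4L²)≈0.52); solution grows exponentially.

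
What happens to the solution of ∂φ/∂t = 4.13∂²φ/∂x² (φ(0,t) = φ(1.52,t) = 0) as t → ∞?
φ → 0. Heat diffuses out through both boundaries.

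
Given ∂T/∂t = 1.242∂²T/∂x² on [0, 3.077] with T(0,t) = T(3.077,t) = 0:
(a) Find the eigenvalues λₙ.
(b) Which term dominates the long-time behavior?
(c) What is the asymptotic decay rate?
Eigenvalues: λₙ = 1.242n²π²/3.077².
First three modes:
  n=1: λ₁ = 1.242π²/3.077² ≈ 1.295
  n=2: λ₂ = 4.968π²/3.077² ≈ 5.179 (4× faster decay)
  n=3: λ₃ = 11.178π²/3.077² ≈ 11.652 (9× faster decay)
As t → ∞, higher modes decay exponentially faster. The n=1 mode dominates: T ~ c₁ sin(πx/3.077) e^{-λ₁t}.
Decay rate: λ₁ = 1.242π²/3.077² ≈ 1.295.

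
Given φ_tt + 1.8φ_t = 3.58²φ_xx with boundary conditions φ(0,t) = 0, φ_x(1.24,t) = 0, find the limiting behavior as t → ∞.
φ → 0. Damping (γ=1.8) dissipates energy; oscillations decay exponentially.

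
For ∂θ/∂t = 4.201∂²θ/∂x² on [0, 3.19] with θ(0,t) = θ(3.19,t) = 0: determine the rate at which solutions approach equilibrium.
Eigenvalues: λₙ = 4.201n²π²/3.19².
First three modes:
  n=1: λ₁ = 4.201π²/3.19² ≈ 4.074
  n=2: λ₂ = 16.804π²/3.19² ≈ 16.298 (4× faster decay)
  n=3: λ₃ = 37.809π²/3.19² ≈ 36.67 (9× faster decay)
As t → ∞, higher modes decay exponentially faster. The n=1 mode dominates: θ ~ c₁ sin(πx/3.19) e^{-λ₁t}.
Decay rate: λ₁ = 4.201π²/3.19² ≈ 4.074.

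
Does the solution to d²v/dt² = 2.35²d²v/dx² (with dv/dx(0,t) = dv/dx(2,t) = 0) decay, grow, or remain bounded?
v oscillates about a mean that drifts linearly in t (generically unbounded; no decay). There is no damping, so the nonconstant modes persist as standing waves (energy conserved, no decay). But with Neumann conditions at both ends the constant mode has eigenvalue 0: the spatial mean M(t) of v satisfies M'' = 0, so M(t) = M(0) + M'(0)·t. Unless the initial velocity has zero mean (∫v_t(x,0)dx = 0), the solution grows linearly in t (unbounded, though not exponentially); if it does have zero mean, the solution stays bounded and simply oscillates.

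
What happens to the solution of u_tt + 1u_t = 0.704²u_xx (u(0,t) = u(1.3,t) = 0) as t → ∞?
u → 0. Damping (γ=1) dissipates energy; oscillations decay exponentially.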